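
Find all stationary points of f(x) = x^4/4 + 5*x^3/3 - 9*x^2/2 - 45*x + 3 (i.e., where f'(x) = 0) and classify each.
f'(x) = x^3 + 5*x^2 - 9*x - 45

Solve f'(x) = 0:
  Factor: x^3 + 5*x^2 - 9*x - 45 = (x - 3)*(x + 3)*(x + 5) = 0.
  ⇒ x = -5, -3, 3

f''(x) = 3*x^2 + 10*x - 9
Second-derivative test at each critical point:
  f''(-5) = 16 > 0 → local minimum
  f''(-3) = -12 < 0 → local maximum
  f''(3) = 48 > 0 → local minimum

Critical points: x = -5 (local minimum); x = -3 (local maximum); x = 3 (local minimum)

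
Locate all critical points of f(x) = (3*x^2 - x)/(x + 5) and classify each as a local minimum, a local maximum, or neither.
f'(x) = (3*x^2 + 30*x - 5)/(x^2 + 10*x + 25)

Solve f'(x) = 0:
  f'(x) = (3*x^2 + 30*x - 5)/(x + 5)^2; the denominator is positive wherever f is defined, so f'(x) = 0 ⇔ 3*x^2 + 30*x - 5 = 0.
  3*x^2 + 30*x - 5 = 0 has no rational roots; quadratic formula: x = (-30 ± √960)/6.
  ⇒ x = -4*sqrt(15)/3 - 5 ≈ -10.1640, -5 + 4*sqrt(15)/3 ≈ 0.1640

f''(x) = 160/(x^3 + 15*x^2 + 75*x + 125)
Second-derivative test at each critical point:
  f''(-10.1640) = -1.1619 < 0 → local maximum
  f''(0.1640) = 1.1619 > 0 → local minimum

Critical points: x = -4*sqrt(15)/3 - 5 ≈ -10.1640 (local maximum); x = -5 + 4*sqrt(15)/3 ≈ 0.1640 (local minimum)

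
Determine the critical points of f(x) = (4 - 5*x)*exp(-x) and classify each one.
f'(x) = (5*x - 9)*exp(-x)

Solve f'(x) = 0:
  f'(x) = (5*x - 9)·exp(-x) and exp(-x) > 0 for every x, so f'(x) = 0 ⇔ 5*x - 9 = 0.
  5*x - 9 = 0.
  ⇒ x = 9/5

f''(x) = (14 - 5*x)*exp(-x)
Second-derivative test at each critical point:
  f''(9/5) = 0.8265 > 0 → local minimum

Critical points: x = 9/5 (local minimum)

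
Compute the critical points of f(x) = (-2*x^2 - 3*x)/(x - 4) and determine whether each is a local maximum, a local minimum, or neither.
f'(x) = 2*(-x^2 + 8*x + 6)/(x^2 - 8*x + 16)

Solve f'(x) = 0:
  f'(x) = -2*(x^2 - 8*x - 6)/(x - 4)^2; the denominator is positive wherever f is defined, so f'(x) = 0 ⇔ -2*x^2 + 16*x + 12 = 0.
  Factor: -2*x^2 + 16*x + 12 = -2*(x^2 - 8*x - 6); x^2 - 8*x - 6 = 0 has no rational roots; quadratic formula: x = (8 ± √88)/2.
  ⇒ x = 4 - sqrt(22) ≈ -0.6904, 4 + sqrt(22) ≈ 8.6904

f''(x) = -88/(x^3 - 12*x^2 + 48*x - 64)
Second-derivative test at each critical point:
  f''(-0.6904) = 0.8528 > 0 → local minimum
  f''(8.6904) = -0.8528 < 0 → local maximum

Critical points: x = 4 - sqrt(22) ≈ -0.6904 (local minimum); x = 4 + sqrt(22) ≈ 8.6904 (local maximum)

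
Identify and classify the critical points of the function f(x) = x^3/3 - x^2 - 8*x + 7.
f'(x) = x^2 - 2*x - 8

Solve f'(x) = 0:
  Factor: x^2 - 2*x - 8 = (x - 4)*(x + 2) = 0.
  ⇒ x = -2, 4

f''(x) = 2*x - 2
Second-derivative test at each critical point:
  f''(-2) = -6 < 0 → local maximum
  f''(4) = 6 > 0 → local minimum

Critical points: x = -2 (local maximum); x = 4 (local minimum)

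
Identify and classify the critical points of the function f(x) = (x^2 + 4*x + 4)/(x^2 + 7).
f'(x) = 2*(-2*x^2 + 3*x + 14)/(x^4 + 14*x^2 + 49)

Solve f'(x) = 0:
  f'(x) = -2*(x + 2)*(2*x - 7)/(x^2 + 7)^2; the denominator is positive wherever f is defined, so f'(x) = 0 ⇔ -4*x^2 + 6*x + 28 = 0.
  Factor: -4*x^2 + 6*x + 28 = -2*(x + 2)*(2*x - 7) = 0.
  ⇒ x = -2, 7/2

f''(x) = 2*(4*x^3 - 9*x^2 - 84*x + 21)/(x^6 + 21*x^4 + 147*x^2 + 343)
Second-derivative test at each critical point:
  f''(-2) = 2/11 > 0 → local minimum
  f''(7/2) = -32/539 < 0 → local maximum

Critical points: x = -2 (local minimum); x = 7/2 (local maximum)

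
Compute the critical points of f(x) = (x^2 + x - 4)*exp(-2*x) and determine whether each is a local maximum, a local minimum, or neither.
f'(x) = (9 - 2*x^2)*exp(-2*x)

Solve f'(x) = 0:
  f'(x) = (9 - 2*x^2)·exp(-2*x) and exp(-2*x) > 0 for every x, so f'(x) = 0 ⇔ 9 - 2*x^2 = 0.
  2*x^2 - 9 = 0 has no rational roots; quadratic formula: x = (0 ± √72)/4.
  ⇒ x = -3*sqrt(2)/2 ≈ -2.1213, 3*sqrt(2)/2 ≈ 2.1213

f''(x) = 2*(2*x^2 - 2*x - 9)*exp(-2*x)
Second-derivative test at each critical point:
  f''(-2.1213) = 590.5024 > 0 → local minimum
  f''(2.1213) = -0.1219 < 0 → local maximum

Critical points: x = -3*sqrt(2)/2 ≈ -2.1213 (local minimum); x = 3*sqrt(2)/2 ≈ 2.1213 (local maximum)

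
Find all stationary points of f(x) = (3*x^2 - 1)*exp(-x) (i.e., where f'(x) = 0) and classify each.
f'(x) = (-3*x^2 + 6*x + 1)*exp(-x)

Solve f'(x) = 0:
  f'(x) = (-3*x^2 + 6*x + 1)·exp(-x) and exp(-x) > 0 for every x, so f'(x) = 0 ⇔ -3*x^2 + 6*x + 1 = 0.
  3*x^2 - 6*x - 1 = 0 has no rational roots; quadratic formula: x = (6 ± √48)/6.
  ⇒ x = 1 - 2*sqrt(3)/3 ≈ -0.1547, 1 + 2*sqrt(3)/3 ≈ 2.1547

f''(x) = (3*x^2 - 12*x + 5)*exp(-x)
Second-derivative test at each critical point:
  f''(-0.1547) = 8.0873 > 0 → local minimum
  f''(2.1547) = -0.8032 < 0 → local maximum

Critical points: x = 1 - 2*sqrt(3)/3 ≈ -0.1547 (local minimum); x = 1 + 2*sqrt(3)/3 ≈ 2.1547 (local maximum)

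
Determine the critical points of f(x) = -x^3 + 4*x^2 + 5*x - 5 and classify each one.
f'(x) = -3*x^2 + 8*x + 5

Solve f'(x) = 0:
  3*x^2 - 8*x - 5 = 0 has no rational roots; quadratic formula: x = (8 ± √124)/6.
  ⇒ x = 4/3 - sqrt(31)/3 ≈ -0.5226, 4/3 + sqrt(31)/3 ≈ 3.1893

f''(x) = 8 - 6*x
Second-derivative test at each critical point:
  f''(-0.5226) = 11.1355 > 0 → local minimum
  f''(3.1893) = -11.1355 < 0 → local maximum

Critical points: x = 4/3 - sqrt(31)/3 ≈ -0.5226 (local minimum); x = 4/3 + sqrt(31)/3 ≈ 3.1893 (local maximum)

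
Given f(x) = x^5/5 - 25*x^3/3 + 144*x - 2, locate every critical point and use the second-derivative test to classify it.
f'(x) = x^4 - 25*x^2 + 144

Solve f'(x) = 0:
  Factor: x^4 - 25*x^2 + 144 = (x - 4)*(x - 3)*(x + 3)*(x + 4) = 0.
  ⇒ x = -4, -3, 3, 4

f''(x) = 4*x^3 - 50*x
Second-derivative test at each critical point:
  f''(-4) = -56 < 0 → local maximum
  f''(-3) = 42 > 0 → local minimum
  f''(3) = -42 < 0 → local maximum
  f''(4) = 56 > 0 → local minimum

Critical points: x = -4 (local maximum); x = -3 (local minimum); x = 3 (local maximum); x = 4 (local minimum)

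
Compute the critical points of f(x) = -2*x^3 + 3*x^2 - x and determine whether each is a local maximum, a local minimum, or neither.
f'(x) = -6*x^2 + 6*x - 1

Solve f'(x) = 0:
  6*x^2 - 6*x + 1 = 0 has no rational roots; quadratic formula: x = (6 ± √12)/12.
  ⇒ x = 1/2 - sqrt(3)/6 ≈ 0.2113, sqrt(3)/6 + 1/2 ≈ 0.7887

f''(x) = 6 - 12*x
Second-derivative test at each critical point:
  f''(0.2113) = 3.4641 > 0 → local minimum
  f''(0.7887) = -3.4641 < 0 → local maximum

Critical points: x = 1/2 - sqrt(3)/6 ≈ 0.2113 (local minimum); x = sqrt(3)/6 + 1/2 ≈ 0.7887 (local maximum)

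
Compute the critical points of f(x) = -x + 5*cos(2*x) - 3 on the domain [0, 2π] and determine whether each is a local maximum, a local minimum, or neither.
f'(x) = -10*sin(2*x) - 1

Solve f'(x) = 0 on [0, 2π]:
  f'(x) = 0 ⇔ sin(2*x) = -1/10, i.e. 2*x = arcsin(-1/10) + 2nπ or 2*x = π − arcsin(-1/10) + 2nπ; keep the solutions lying in [0, 2π].
  ⇒ x = asin(1/10)/2 + pi/2 ≈ 1.6209, pi - asin(1/10)/2 ≈ 3.0915, asin(1/10)/2 + 3*pi/2 ≈ 4.7625, -asin(1/10)/2 + 2*pi ≈ 6.2331

f''(x) = -20*cos(2*x)
Second-derivative test at each critical point:
  f''(1.6209) = 19.8997 > 0 → local minimum
  f''(3.0915) = -19.8997 < 0 → local maximum
  f''(4.7625) = 19.8997 > 0 → local minimum
  f''(6.2331) = -19.8997 < 0 → local maximum

Critical points: x = asin(1/10)/2 + pi/2 ≈ 1.6209 (local minimum); x = pi - asin(1/10)/2 ≈ 3.0915 (local maximum); x = asin(1/10)/2 + 3*pi/2 ≈ 4.7625 (local minimum); x = -asin(1/10)/2 + 2*pi ≈ 6.2331 (local maximum)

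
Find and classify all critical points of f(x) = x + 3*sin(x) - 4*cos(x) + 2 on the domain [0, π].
f'(x) = 4*sin(x) + 3*cos(x) + 1

Solve f'(x) = 0 on [0, π]:
  f'(x) = 0 ⇔ 4*sin(x) + 3*cos(x) = -1. Write the left side as R·cos(x + φ) with R = √(3² + (-4)²) = 5, cos φ = 3/5, sin φ = -4/5; then cos(x + φ) = -1/5. Solve for x and keep the solutions lying in [0, π].
  ⇒ x = atan((-4 + 6*sqrt(6))/(-8*sqrt(6) - 3)) + pi ≈ 2.6994

f''(x) = -3*sin(x) + 4*cos(x)
Second-derivative test at each critical point:
  f''(2.6994) = -4.8990 < 0 → local maximum

Critical points: x = atan((-4 + 6*sqrt(6))/(-8*sqrt(6) - 3)) + pi ≈ 2.6994 (local maximum)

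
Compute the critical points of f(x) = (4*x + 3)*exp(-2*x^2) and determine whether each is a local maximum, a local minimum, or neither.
f'(x) = 4*(-x*(4*x + 3) + 1)*exp(-2*x^2)

Solve f'(x) = 0:
  f'(x) = (-16*x^2 - 12*x + 4)·exp(-2*x^2) and exp(-2*x^2) > 0 for every x, so f'(x) = 0 ⇔ -16*x^2 - 12*x + 4 = 0.
  Factor: -16*x^2 - 12*x + 4 = -4*(x + 1)*(4*x - 1) = 0.
  ⇒ x = -1, 1/4

f''(x) = 4*(4*x^2*(4*x + 3) - 12*x - 3)*exp(-2*x^2)
Second-derivative test at each critical point:
  f''(-1) = 2.7067 > 0 → local minimum
  f''(1/4) = -17.6499 < 0 → local maximum

Critical points: x = -1 (local minimum); x = 1/4 (local maximum)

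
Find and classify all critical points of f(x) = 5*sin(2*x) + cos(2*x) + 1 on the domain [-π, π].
f'(x) = -2*sin(2*x) + 10*cos(2*x)

Solve f'(x) = 0 on [-π, π]:
  f'(x) = 0 ⇔ 5*cos(2*x) = sin(2*x) ⇔ tan(2*x) = 5, i.e. 2*x = arctan(5) + nπ; keep the solutions lying in [-π, π].
  ⇒ x = -pi + atan(5)/2 ≈ -2.4549, -pi/2 + atan(5)/2 ≈ -0.8841, atan(5)/2 ≈ 0.6867, atan(5)/2 + pi/2 ≈ 2.2575

f''(x) = -20*sin(2*x) - 4*cos(2*x)
Second-derivative test at each critical point:
  f''(-2.4549) = -20.3961 < 0 → local maximum
  f''(-0.8841) = 20.3961 > 0 → local minimum
  f''(0.6867) = -20.3961 < 0 → local maximum
  f''(2.2575) = 20.3961 > 0 → local minimum

Critical points: x = -pi + atan(5)/2 ≈ -2.4549 (local maximum); x = -pi/2 + atan(5)/2 ≈ -0.8841 (local minimum); x = atan(5)/2 ≈ 0.6867 (local maximum); x = atan(5)/2 + pi/2 ≈ 2.2575 (local minimum)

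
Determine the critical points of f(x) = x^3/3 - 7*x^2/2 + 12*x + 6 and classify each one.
f'(x) = x^2 - 7*x + 12

Solve f'(x) = 0:
  Factor: x^2 - 7*x + 12 = (x - 4)*(x - 3) = 0.
  ⇒ x = 3, 4

f''(x) = 2*x - 7
Second-derivative test at each critical point:
  f''(3) = -1 < 0 → local maximum
  f''(4) = 1 > 0 → local minimum

Critical points: x = 3 (local maximum); x = 4 (local minimum)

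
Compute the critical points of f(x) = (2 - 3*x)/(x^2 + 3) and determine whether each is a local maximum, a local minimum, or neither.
f'(x) = (3*x^2 - 4*x - 9)/(x^4 + 6*x^2 + 9)

Solve f'(x) = 0:
  f'(x) = (3*x^2 - 4*x - 9)/(x^2 + 3)^2; the denominator is positive wherever f is defined, so f'(x) = 0 ⇔ 3*x^2 - 4*x - 9 = 0.
  3*x^2 - 4*x - 9 = 0 has no rational roots; quadratic formula: x = (4 ± √124)/6.
  ⇒ x = 2/3 - sqrt(31)/3 ≈ -1.1893, 2/3 + sqrt(31)/3 ≈ 2.5226

f''(x) = 2*(4*x^2*(2 - 3*x) + (9*x - 2)*(x^2 + 3))/(x^2 + 3)^3
Second-derivative test at each critical point:
  f''(-1.1893) = -0.5715 < 0 → local maximum
  f''(2.5226) = 0.1270 > 0 → local minimum

Critical points: x = 2/3 - sqrt(31)/3 ≈ -1.1893 (local maximum); x = 2/3 + sqrt(31)/3 ≈ 2.5226 (local minimum)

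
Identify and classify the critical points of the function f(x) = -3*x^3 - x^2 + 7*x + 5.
f'(x) = -9*x^2 - 2*x + 7

Solve f'(x) = 0:
  Factor: -9*x^2 - 2*x + 7 = -(x + 1)*(9*x - 7) = 0.
  ⇒ x = -1, 7/9

f''(x) = -18*x - 2
Second-derivative test at each critical point:
  f''(-1) = 16 > 0 → local minimum
  f''(7/9) = -16 < 0 → local maximum

Critical points: x = -1 (local minimum); x = 7/9 (local maximum)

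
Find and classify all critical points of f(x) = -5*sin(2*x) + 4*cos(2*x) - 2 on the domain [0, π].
f'(x) = -8*sin(2*x) - 10*cos(2*x)

Solve f'(x) = 0 on [0, π]:
  f'(x) = 0 ⇔ -5*cos(2*x) = 4*sin(2*x) ⇔ tan(2*x) = -5/4, i.e. 2*x = arctan(-5/4) + nπ; keep the solutions lying in [0, π].
  ⇒ x = -atan(5/4)/2 + pi/2 ≈ 1.1228, pi - atan(5/4)/2 ≈ 2.6936

f''(x) = 20*sin(2*x) - 16*cos(2*x)
Second-derivative test at each critical point:
  f''(1.1228) = 25.6125 > 0 → local minimum
  f''(2.6936) = -25.6125 < 0 → local maximum

Critical points: x = -atan(5/4)/2 + pi/2 ≈ 1.1228 (local minimum); x = pi - atan(5/4)/2 ≈ 2.6936 (local maximum)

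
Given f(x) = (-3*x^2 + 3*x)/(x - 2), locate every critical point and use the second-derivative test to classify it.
f'(x) = 3*(-x^2 + 4*x - 2)/(x^2 - 4*x + 4)

Solve f'(x) = 0:
  f'(x) = -3*(x^2 - 4*x + 2)/(x - 2)^2; the denominator is positive wherever f is defined, so f'(x) = 0 ⇔ -3*x^2 + 12*x - 6 = 0.
  Factor: -3*x^2 + 12*x - 6 = -3*(x^2 - 4*x + 2); x^2 - 4*x + 2 = 0 has no rational roots; quadratic formula: x = (4 ± √8)/2.
  ⇒ x = 2 - sqrt(2) ≈ 0.5858, sqrt(2) + 2 ≈ 3.4142

f''(x) = -12/(x^3 - 6*x^2 + 12*x - 8)
Second-derivative test at each critical point:
  f''(0.5858) = 4.2426 > 0 → local minimum
  f''(3.4142) = -4.2426 < 0 → local maximum

Critical points: x = 2 - sqrt(2) ≈ 0.5858 (local minimum); x = sqrt(2) + 2 ≈ 3.4142 (local maximum)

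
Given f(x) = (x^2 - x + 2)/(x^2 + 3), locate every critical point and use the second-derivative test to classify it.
f'(x) = (x^2 + 2*x - 3)/(x^4 + 6*x^2 + 9)

Solve f'(x) = 0:
  f'(x) = (x - 1)*(x + 3)/(x^2 + 3)^2; the denominator is positive wherever f is defined, so f'(x) = 0 ⇔ x^2 + 2*x - 3 = 0.
  Factor: x^2 + 2*x - 3 = (x - 1)*(x + 3) = 0.
  ⇒ x = -3, 1

f''(x) = 2*(-x^3 - 3*x^2 + 9*x + 3)/(x^6 + 9*x^4 + 27*x^2 + 27)
Second-derivative test at each critical point:
  f''(-3) = -1/36 < 0 → local maximum
  f''(1) = 1/4 > 0 → local minimum

Critical points: x = -3 (local maximum); x = 1 (local minimum)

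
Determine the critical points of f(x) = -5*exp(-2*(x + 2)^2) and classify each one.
f'(x) = 20*(x + 2)*exp(-2*(x + 2)^2)

Solve f'(x) = 0:
  f'(x) = (20*x + 40)·exp(-2*(x + 2)^2) and exp(-2*(x + 2)^2) > 0 for every x, so f'(x) = 0 ⇔ 20*x + 40 = 0.
  Factor: 20*x + 40 = 20*(x + 2) = 0.
  ⇒ x = -2

f''(x) = 20*(1 - 4*(x + 2)^2)*exp(-2*(x + 2)^2)
Second-derivative test at each critical point:
  f''(-2) = 20 > 0 → local minimum

Critical points: x = -2 (local minimum)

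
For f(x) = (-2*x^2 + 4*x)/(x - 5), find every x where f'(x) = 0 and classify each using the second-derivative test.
f'(x) = 2*(-x^2 + 10*x - 10)/(x^2 - 10*x + 25)

Solve f'(x) = 0:
  f'(x) = -2*(x^2 - 10*x + 10)/(x - 5)^2; the denominator is positive wherever f is defined, so f'(x) = 0 ⇔ -2*x^2 + 20*x - 20 = 0.
  Factor: -2*x^2 + 20*x - 20 = -2*(x^2 - 10*x + 10); x^2 - 10*x + 10 = 0 has no rational roots; quadratic formula: x = (10 ± √60)/2.
  ⇒ x = 5 - sqrt(15) ≈ 1.1270, sqrt(15) + 5 ≈ 8.8730

f''(x) = -60/(x^3 - 15*x^2 + 75*x - 125)
Second-derivative test at each critical point:
  f''(1.1270) = 1.0328 > 0 → local minimum
  f''(8.8730) = -1.0328 < 0 → local maximum

Critical points: x = 5 - sqrt(15) ≈ 1.1270 (local minimum); x = sqrt(15) + 5 ≈ 8.8730 (local maximum)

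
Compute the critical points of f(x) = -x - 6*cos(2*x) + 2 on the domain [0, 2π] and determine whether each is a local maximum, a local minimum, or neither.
f'(x) = 12*sin(2*x) - 1

Solve f'(x) = 0 on [0, 2π]:
  f'(x) = 0 ⇔ sin(2*x) = 1/12, i.e. 2*x = arcsin(1/12) + 2nπ or 2*x = π − arcsin(1/12) + 2nπ; keep the solutions lying in [0, 2π].
  ⇒ x = asin(1/12)/2 ≈ 0.0417, -asin(1/12)/2 + pi/2 ≈ 1.5291, asin(1/12)/2 + pi ≈ 3.1833, -asin(1/12)/2 + 3*pi/2 ≈ 4.6707

f''(x) = 24*cos(2*x)
Second-derivative test at each critical point:
  f''(0.0417) = 23.9165 > 0 → local minimum
  f''(1.5291) = -23.9165 < 0 → local maximum
  f''(3.1833) = 23.9165 > 0 → local minimum
  f''(4.6707) = -23.9165 < 0 → local maximum

Critical points: x = asin(1/12)/2 ≈ 0.0417 (local minimum); x = -asin(1/12)/2 + pi/2 ≈ 1.5291 (local maximum); x = asin(1/12)/2 + pi ≈ 3.1833 (local minimum); x = -asin(1/12)/2 + 3*pi/2 ≈ 4.6707 (local maximum)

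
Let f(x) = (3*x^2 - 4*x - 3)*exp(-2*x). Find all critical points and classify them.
f'(x) = 2*(-3*x^2 + 7*x + 1)*exp(-2*x)

Solve f'(x) = 0:
  f'(x) = (-6*x^2 + 14*x + 2)·exp(-2*x) and exp(-2*x) > 0 for every x, so f'(x) = 0 ⇔ -6*x^2 + 14*x + 2 = 0.
  Factor: -6*x^2 + 14*x + 2 = -2*(3*x^2 - 7*x - 1); 3*x^2 - 7*x - 1 = 0 has no rational roots; quadratic formula: x = (7 ± √61)/6.
  ⇒ x = 7/6 - sqrt(61)/6 ≈ -0.1350, 7/6 + sqrt(61)/6 ≈ 2.4684

f''(x) = 2*(6*x^2 - 20*x + 5)*exp(-2*x)
Second-derivative test at each critical point:
  f''(-0.1350) = 20.4640 > 0 → local minimum
  f''(2.4684) = -0.1121 < 0 → local maximum

Critical points: x = 7/6 - sqrt(61)/6 ≈ -0.1350 (local minimum); x = 7/6 + sqrt(61)/6 ≈ 2.4684 (local maximum)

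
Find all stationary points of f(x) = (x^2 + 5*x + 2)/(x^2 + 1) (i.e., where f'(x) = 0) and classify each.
f'(x) = (-5*x^2 - 2*x + 5)/(x^4 + 2*x^2 + 1)

Solve f'(x) = 0:
  f'(x) = -(5*x^2 + 2*x - 5)/(x^2 + 1)^2; the denominator is positive wherever f is defined, so f'(x) = 0 ⇔ -5*x^2 - 2*x + 5 = 0.
  5*x^2 + 2*x - 5 = 0 has no rational roots; quadratic formula: x = (-2 ± √104)/10.
  ⇒ x = -sqrt(26)/5 - 1/5 ≈ -1.2198, -1/5 + sqrt(26)/5 ≈ 0.8198

f''(x) = 2*(5*x^3 + 3*x^2 - 15*x - 1)/(x^6 + 3*x^4 + 3*x^2 + 1)
Second-derivative test at each critical point:
  f''(-1.2198) = 1.6476 > 0 → local minimum
  f''(0.8198) = -3.6476 < 0 → local maximum

Critical points: x = -sqrt(26)/5 - 1/5 ≈ -1.2198 (local minimum); x = -1/5 + sqrt(26)/5 ≈ 0.8198 (local maximum)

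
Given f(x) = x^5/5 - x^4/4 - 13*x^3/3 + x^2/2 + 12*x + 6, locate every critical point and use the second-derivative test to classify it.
f'(x) = x^4 - x^3 - 13*x^2 + x + 12

Solve f'(x) = 0:
  Factor: x^4 - x^3 - 13*x^2 + x + 12 = (x - 4)*(x - 1)*(x + 1)*(x + 3) = 0.
  ⇒ x = -3, -1, 1, 4

f''(x) = 4*x^3 - 3*x^2 - 26*x + 1
Second-derivative test at each critical point:
  f''(-3) = -56 < 0 → local maximum
  f''(-1) = 20 > 0 → local minimum
  f''(1) = -24 < 0 → local maximum
  f''(4) = 105 > 0 → local minimum

Critical points: x = -3 (local maximum); x = -1 (local minimum); x = 1 (local maximum); x = 4 (local minimum)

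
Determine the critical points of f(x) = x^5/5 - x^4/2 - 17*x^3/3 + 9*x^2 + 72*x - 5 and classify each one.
f'(x) = x^4 - 2*x^3 - 17*x^2 + 18*x + 72

Solve f'(x) = 0:
  Factor: x^4 - 2*x^3 - 17*x^2 + 18*x + 72 = (x - 4)*(x - 3)*(x + 2)*(x + 3) = 0.
  ⇒ x = -3, -2, 3, 4

f''(x) = 4*x^3 - 6*x^2 - 34*x + 18
Second-derivative test at each critical point:
  f''(-3) = -42 < 0 → local maximum
  f''(-2) = 30 > 0 → local minimum
  f''(3) = -30 < 0 → local maximum
  f''(4) = 42 > 0 → local minimum

Critical points: x = -3 (local maximum); x = -2 (local minimum); x = 3 (local maximum); x = 4 (local minimum)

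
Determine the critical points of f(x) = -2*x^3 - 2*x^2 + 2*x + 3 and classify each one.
f'(x) = -6*x^2 - 4*x + 2

Solve f'(x) = 0:
  Factor: -6*x^2 - 4*x + 2 = -2*(x + 1)*(3*x - 1) = 0.
  ⇒ x = -1, 1/3

f''(x) = -12*x - 4
Second-derivative test at each critical point:
  f''(-1) = 8 > 0 → local minimum
  f''(1/3) = -8 < 0 → local maximum

Critical points: x = -1 (local minimum); x = 1/3 (local maximum)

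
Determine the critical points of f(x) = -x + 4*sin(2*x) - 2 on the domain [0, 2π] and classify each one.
f'(x) = 8*cos(2*x) - 1

Solve f'(x) = 0 on [0, 2π]:
  f'(x) = 0 ⇔ cos(2*x) = 1/8, i.e. 2*x = ±arccos(1/8) + 2nπ; keep the solutions lying in [0, 2π].
  ⇒ x = acos(1/8)/2 ≈ 0.7227, pi - acos(1/8)/2 ≈ 2.4189, acos(1/8)/2 + pi ≈ 3.8643, -acos(1/8)/2 + 2*pi ≈ 5.5605

f''(x) = -16*sin(2*x)
Second-derivative test at each critical point:
  f''(0.7227) = -15.8745 < 0 → local maximum
  f''(2.4189) = 15.8745 > 0 → local minimum
  f''(3.8643) = -15.8745 < 0 → local maximum
  f''(5.5605) = 15.8745 > 0 → local minimum

Critical points: x = acos(1/8)/2 ≈ 0.7227 (local maximum); x = pi - acos(1/8)/2 ≈ 2.4189 (local minimum); x = acos(1/8)/2 + pi ≈ 3.8643 (local maximum); x = -acos(1/8)/2 + 2*pi ≈ 5.5605 (local minimum)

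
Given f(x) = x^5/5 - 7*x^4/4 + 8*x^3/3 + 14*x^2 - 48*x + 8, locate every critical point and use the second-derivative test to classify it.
f'(x) = x^4 - 7*x^3 + 8*x^2 + 28*x - 48

Solve f'(x) = 0:
  Factor: x^4 - 7*x^3 + 8*x^2 + 28*x - 48 = (x - 4)*(x - 3)*(x - 2)*(x + 2) = 0.
  ⇒ x = -2, 2, 3, 4

f''(x) = 4*x^3 - 21*x^2 + 16*x + 28
Second-derivative test at each critical point:
  f''(-2) = -120 < 0 → local maximum
  f''(2) = 8 > 0 → local minimum
  f''(3) = -5 < 0 → local maximum
  f''(4) = 12 > 0 → local minimum

Critical points: x = -2 (local maximum); x = 2 (local minimum); x = 3 (local maximum); x = 4 (local minimum)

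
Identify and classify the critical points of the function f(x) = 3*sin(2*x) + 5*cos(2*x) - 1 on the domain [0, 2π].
f'(x) = -10*sin(2*x) + 6*cos(2*x)

Solve f'(x) = 0 on [0, 2π]:
  f'(x) = 0 ⇔ 3*cos(2*x) = 5*sin(2*x) ⇔ tan(2*x) = 3/5, i.e. 2*x = arctan(3/5) + nπ; keep the solutions lying in [0, 2π].
  ⇒ x = atan(3/5)/2 ≈ 0.2702, atan(3/5)/2 + pi/2 ≈ 1.8410, atan(3/5)/2 + pi ≈ 3.4118, atan(3/5)/2 + 3*pi/2 ≈ 4.9826

f''(x) = -12*sin(2*x) - 20*cos(2*x)
Second-derivative test at each critical point:
  f''(0.2702) = -23.3238 < 0 → local maximum
  f''(1.8410) = 23.3238 > 0 → local minimum
  f''(3.4118) = -23.3238 < 0 → local maximum
  f''(4.9826) = 23.3238 > 0 → local minimum

Critical points: x = atan(3/5)/2 ≈ 0.2702 (local maximum); x = atan(3/5)/2 + pi/2 ≈ 1.8410 (local minimum); x = atan(3/5)/2 + pi ≈ 3.4118 (local maximum); x = atan(3/5)/2 + 3*pi/2 ≈ 4.9826 (local minimum)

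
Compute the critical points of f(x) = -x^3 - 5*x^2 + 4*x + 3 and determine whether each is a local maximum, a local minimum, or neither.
f'(x) = -3*x^2 - 10*x + 4

Solve f'(x) = 0:
  3*x^2 + 10*x - 4 = 0 has no rational roots; quadratic formula: x = (-10 ± √148)/6.
  ⇒ x = -sqrt(37)/3 - 5/3 ≈ -3.6943, -5/3 + sqrt(37)/3 ≈ 0.3609

f''(x) = -6*x - 10
Second-derivative test at each critical point:
  f''(-3.6943) = 12.1655 > 0 → local minimum
  f''(0.3609) = -12.1655 < 0 → local maximum

Critical points: x = -sqrt(37)/3 - 5/3 ≈ -3.6943 (local minimum); x = -5/3 + sqrt(37)/3 ≈ 0.3609 (local maximum)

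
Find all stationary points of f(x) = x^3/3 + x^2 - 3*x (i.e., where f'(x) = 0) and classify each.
f'(x) = x^2 + 2*x - 3

Solve f'(x) = 0:
  Factor: x^2 + 2*x - 3 = (x - 1)*(x + 3) = 0.
  ⇒ x = -3, 1

f''(x) = 2*x + 2
Second-derivative test at each critical point:
  f''(-3) = -4 < 0 → local maximum
  f''(1) = 4 > 0 → local minimum

Critical points: x = -3 (local maximum); x = 1 (local minimum)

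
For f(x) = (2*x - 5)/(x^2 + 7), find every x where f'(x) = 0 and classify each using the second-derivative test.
f'(x) = 2*(-x^2 + 5*x + 7)/(x^4 + 14*x^2 + 49)

Solve f'(x) = 0:
  f'(x) = -2*(x^2 - 5*x - 7)/(x^2 + 7)^2; the denominator is positive wherever f is defined, so f'(x) = 0 ⇔ -2*x^2 + 10*x + 14 = 0.
  Factor: -2*x^2 + 10*x + 14 = -2*(x^2 - 5*x - 7); x^2 - 5*x - 7 = 0 has no rational roots; quadratic formula: x = (5 ± √53)/2.
  ⇒ x = 5/2 - sqrt(53)/2 ≈ -1.1401, 5/2 + sqrt(53)/2 ≈ 6.1401

f''(x) = 2*(4*x^2*(2*x - 5) + (5 - 6*x)*(x^2 + 7))/(x^2 + 7)^3
Second-derivative test at each critical point:
  f''(-1.1401) = 0.2114 > 0 → local minimum
  f''(6.1401) = -0.0073 < 0 → local maximum

Critical points: x = 5/2 - sqrt(53)/2 ≈ -1.1401 (local minimum); x = 5/2 + sqrt(53)/2 ≈ 6.1401 (local maximum)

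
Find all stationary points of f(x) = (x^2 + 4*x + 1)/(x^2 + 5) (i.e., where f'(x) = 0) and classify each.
f'(x) = 4*(-x^2 + 2*x + 5)/(x^4 + 10*x^2 + 25)

Solve f'(x) = 0:
  f'(x) = -4*(x^2 - 2*x - 5)/(x^2 + 5)^2; the denominator is positive wherever f is defined, so f'(x) = 0 ⇔ -4*x^2 + 8*x + 20 = 0.
  Factor: -4*x^2 + 8*x + 20 = -4*(x^2 - 2*x - 5); x^2 - 2*x - 5 = 0 has no rational roots; quadratic formula: x = (2 ± √24)/2.
  ⇒ x = 1 - sqrt(6) ≈ -1.4495, 1 + sqrt(6) ≈ 3.4495

f''(x) = 8*(x^3 - 3*x^2 - 15*x + 5)/(x^6 + 15*x^4 + 75*x^2 + 125)
Second-derivative test at each critical point:
  f''(-1.4495) = 0.3886 > 0 → local minimum
  f''(3.4495) = -0.0686 < 0 → local maximum

Critical points: x = 1 - sqrt(6) ≈ -1.4495 (local minimum); x = 1 + sqrt(6) ≈ 3.4495 (local maximum)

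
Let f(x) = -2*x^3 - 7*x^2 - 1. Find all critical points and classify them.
f'(x) = 2*x*(-3*x - 7)

Solve f'(x) = 0:
  Factor: -6*x^2 - 14*x = -2*x*(3*x + 7) = 0.
  ⇒ x = -7/3, 0

f''(x) = -12*x - 14
Second-derivative test at each critical point:
  f''(-7/3) = 14 > 0 → local minimum
  f''(0) = -14 < 0 → local maximum

Critical points: x = -7/3 (local minimum); x = 0 (local maximum)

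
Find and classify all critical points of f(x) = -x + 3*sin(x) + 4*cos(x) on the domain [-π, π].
f'(x) = -4*sin(x) + 3*cos(x) - 1

Solve f'(x) = 0 on [-π, π]:
  f'(x) = 0 ⇔ -4*sin(x) + 3*cos(x) = 1. Write the left side as R·cos(x + φ) with R = √(3² + 4²) = 5, cos φ = 3/5, sin φ = 4/5; then cos(x + φ) = 1/5. Solve for x and keep the solutions lying in [-π, π].
  ⇒ x = -pi + atan((-6*sqrt(6) - 4)/(3 - 8*sqrt(6))) ≈ -2.2967, atan((-4 + 6*sqrt(6))/(3 + 8*sqrt(6))) ≈ 0.4421

f''(x) = -3*sin(x) - 4*cos(x)
Second-derivative test at each critical point:
  f''(-2.2967) = 4.8990 > 0 → local minimum
  f''(0.4421) = -4.8990 < 0 → local maximum

Critical points: x = -pi + atan((-6*sqrt(6) - 4)/(3 - 8*sqrt(6))) ≈ -2.2967 (local minimum); x = atan((-4 + 6*sqrt(6))/(3 + 8*sqrt(6))) ≈ 0.4421 (local maximum)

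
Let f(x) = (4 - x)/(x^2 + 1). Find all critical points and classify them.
f'(x) = (-x^2 + 2*x*(x - 4) - 1)/(x^2 + 1)^2

Solve f'(x) = 0:
  f'(x) = (x^2 - 8*x - 1)/(x^2 + 1)^2; the denominator is positive wherever f is defined, so f'(x) = 0 ⇔ x^2 - 8*x - 1 = 0.
  x^2 - 8*x - 1 = 0 has no rational roots; quadratic formula: x = (8 ± √68)/2.
  ⇒ x = 4 - sqrt(17) ≈ -0.1231, 4 + sqrt(17) ≈ 8.1231

f''(x) = 2*(4*x^2*(4 - x) + (3*x - 4)*(x^2 + 1))/(x^2 + 1)^3
Second-derivative test at each critical point:
  f''(-0.1231) = -8.0018 < 0 → local maximum
  f''(8.1231) = 0.0018 > 0 → local minimum

Critical points: x = 4 - sqrt(17) ≈ -0.1231 (local maximum); x = 4 + sqrt(17) ≈ 8.1231 (local minimum)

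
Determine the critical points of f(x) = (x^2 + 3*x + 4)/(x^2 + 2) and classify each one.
f'(x) = (-3*x^2 - 4*x + 6)/(x^4 + 4*x^2 + 4)

Solve f'(x) = 0:
  f'(x) = -(3*x^2 + 4*x - 6)/(x^2 + 2)^2; the denominator is positive wherever f is defined, so f'(x) = 0 ⇔ -3*x^2 - 4*x + 6 = 0.
  3*x^2 + 4*x - 6 = 0 has no rational roots; quadratic formula: x = (-4 ± √88)/6.
  ⇒ x = -sqrt(22)/3 - 2/3 ≈ -2.2301, -2/3 + sqrt(22)/3 ≈ 0.8968

f''(x) = 2*(3*x^3 + 6*x^2 - 18*x - 4)/(x^6 + 6*x^4 + 12*x^2 + 8)
Second-derivative test at each critical point:
  f''(-2.2301) = 0.1929 > 0 → local minimum
  f''(0.8968) = -1.1929 < 0 → local maximum

Critical points: x = -sqrt(22)/3 - 2/3 ≈ -2.2301 (local minimum); x = -2/3 + sqrt(22)/3 ≈ 0.8968 (local maximum)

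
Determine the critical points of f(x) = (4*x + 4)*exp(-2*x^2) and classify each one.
f'(x) = 4*(-4*x*(x + 1) + 1)*exp(-2*x^2)

Solve f'(x) = 0:
  f'(x) = (-16*x^2 - 16*x + 4)·exp(-2*x^2) and exp(-2*x^2) > 0 for every x, so f'(x) = 0 ⇔ -16*x^2 - 16*x + 4 = 0.
  Factor: -16*x^2 - 16*x + 4 = -4*(4*x^2 + 4*x - 1); 4*x^2 + 4*x - 1 = 0 has no rational roots; quadratic formula: x = (-4 ± √32)/8.
  ⇒ x = -sqrt(2)/2 - 1/2 ≈ -1.2071, -1/2 + sqrt(2)/2 ≈ 0.2071

f''(x) = 16*(4*x^2*(x + 1) - 3*x - 1)*exp(-2*x^2)
Second-derivative test at each critical point:
  f''(-1.2071) = 1.2275 > 0 → local minimum
  f''(0.2071) = -20.7672 < 0 → local maximum

Critical points: x = -sqrt(2)/2 - 1/2 ≈ -1.2071 (local minimum); x = -1/2 + sqrt(2)/2 ≈ 0.2071 (local maximum)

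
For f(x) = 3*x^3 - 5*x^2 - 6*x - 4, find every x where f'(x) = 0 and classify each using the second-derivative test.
f'(x) = 9*x^2 - 10*x - 6

Solve f'(x) = 0:
  9*x^2 - 10*x - 6 = 0 has no rational roots; quadratic formula: x = (10 ± √316)/18.
  ⇒ x = 5/9 - sqrt(79)/9 ≈ -0.4320, 5/9 + sqrt(79)/9 ≈ 1.5431

f''(x) = 18*x - 10
Second-derivative test at each critical point:
  f''(-0.4320) = -17.7764 < 0 → local maximum
  f''(1.5431) = 17.7764 > 0 → local minimum

Critical points: x = 5/9 - sqrt(79)/9 ≈ -0.4320 (local maximum); x = 5/9 + sqrt(79)/9 ≈ 1.5431 (local minimum)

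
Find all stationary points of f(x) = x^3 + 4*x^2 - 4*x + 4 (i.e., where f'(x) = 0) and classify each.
f'(x) = 3*x^2 + 8*x - 4

Solve f'(x) = 0:
  3*x^2 + 8*x - 4 = 0 has no rational roots; quadratic formula: x = (-8 ± √112)/6.
  ⇒ x = -2*sqrt(7)/3 - 4/3 ≈ -3.0972, -4/3 + 2*sqrt(7)/3 ≈ 0.4305

f''(x) = 6*x + 8
Second-derivative test at each critical point:
  f''(-3.0972) = -10.5830 < 0 → local maximum
  f''(0.4305) = 10.5830 > 0 → local minimum

Critical points: x = -2*sqrt(7)/3 - 4/3 ≈ -3.0972 (local maximum); x = -4/3 + 2*sqrt(7)/3 ≈ 0.4305 (local minimum)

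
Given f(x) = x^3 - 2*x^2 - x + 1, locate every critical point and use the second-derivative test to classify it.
f'(x) = 3*x^2 - 4*x - 1

Solve f'(x) = 0:
  3*x^2 - 4*x - 1 = 0 has no rational roots; quadratic formula: x = (4 ± √28)/6.
  ⇒ x = 2/3 - sqrt(7)/3 ≈ -0.2153, 2/3 + sqrt(7)/3 ≈ 1.5486

f''(x) = 6*x - 4
Second-derivative test at each critical point:
  f''(-0.2153) = -5.2915 < 0 → local maximum
  f''(1.5486) = 5.2915 > 0 → local minimum

Critical points: x = 2/3 - sqrt(7)/3 ≈ -0.2153 (local maximum); x = 2/3 + sqrt(7)/3 ≈ 1.5486 (local minimum)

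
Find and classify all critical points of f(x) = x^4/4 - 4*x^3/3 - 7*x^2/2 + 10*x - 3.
f'(x) = x^3 - 4*x^2 - 7*x + 10

Solve f'(x) = 0:
  Factor: x^3 - 4*x^2 - 7*x + 10 = (x - 5)*(x - 1)*(x + 2) = 0.
  ⇒ x = -2, 1, 5

f''(x) = 3*x^2 - 8*x - 7
Second-derivative test at each critical point:
  f''(-2) = 21 > 0 → local minimum
  f''(1) = -12 < 0 → local maximum
  f''(5) = 28 > 0 → local minimum

Critical points: x = -2 (local minimum); x = 1 (local maximum); x = 5 (local minimum)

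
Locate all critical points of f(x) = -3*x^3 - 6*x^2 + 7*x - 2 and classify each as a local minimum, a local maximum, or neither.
f'(x) = -9*x^2 - 12*x + 7

Solve f'(x) = 0:
  9*x^2 + 12*x - 7 = 0 has no rational roots; quadratic formula: x = (-12 ± √396)/18.
  ⇒ x = -sqrt(11)/3 - 2/3 ≈ -1.7722, -2/3 + sqrt(11)/3 ≈ 0.4389

f''(x) = -18*x - 12
Second-derivative test at each critical point:
  f''(-1.7722) = 19.8997 > 0 → local minimum
  f''(0.4389) = -19.8997 < 0 → local maximum

Critical points: x = -sqrt(11)/3 - 2/3 ≈ -1.7722 (local minimum); x = -2/3 + sqrt(11)/3 ≈ 0.4389 (local maximum)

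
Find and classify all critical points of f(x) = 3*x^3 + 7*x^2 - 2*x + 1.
f'(x) = 9*x^2 + 14*x - 2

Solve f'(x) = 0:
  9*x^2 + 14*x - 2 = 0 has no rational roots; quadratic formula: x = (-14 ± √268)/18.
  ⇒ x = -sqrt(67)/9 - 7/9 ≈ -1.6873, -7/9 + sqrt(67)/9 ≈ 0.1317

f''(x) = 18*x + 14
Second-derivative test at each critical point:
  f''(-1.6873) = -16.3707 < 0 → local maximum
  f''(0.1317) = 16.3707 > 0 → local minimum

Critical points: x = -sqrt(67)/9 - 7/9 ≈ -1.6873 (local maximum); x = -7/9 + sqrt(67)/9 ≈ 0.1317 (local minimum)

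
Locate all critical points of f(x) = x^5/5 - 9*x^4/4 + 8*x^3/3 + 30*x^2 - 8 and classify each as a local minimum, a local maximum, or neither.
f'(x) = x*(x^3 - 9*x^2 + 8*x + 60)

Solve f'(x) = 0:
  Factor: x^4 - 9*x^3 + 8*x^2 + 60*x = x*(x - 6)*(x - 5)*(x + 2) = 0.
  ⇒ x = -2, 0, 5, 6

f''(x) = 4*x^3 - 27*x^2 + 16*x + 60
Second-derivative test at each critical point:
  f''(-2) = -112 < 0 → local maximum
  f''(0) = 60 > 0 → local minimum
  f''(5) = -35 < 0 → local maximum
  f''(6) = 48 > 0 → local minimum

Critical points: x = -2 (local maximum); x = 0 (local minimum); x = 5 (local maximum); x = 6 (local minimum)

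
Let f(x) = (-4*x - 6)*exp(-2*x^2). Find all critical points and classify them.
f'(x) = 4*(2*x*(2*x + 3) - 1)*exp(-2*x^2)

Solve f'(x) = 0:
  f'(x) = (16*x^2 + 24*x - 4)·exp(-2*x^2) and exp(-2*x^2) > 0 for every x, so f'(x) = 0 ⇔ 16*x^2 + 24*x - 4 = 0.
  Factor: 16*x^2 + 24*x - 4 = 4*(4*x^2 + 6*x - 1); 4*x^2 + 6*x - 1 = 0 has no rational roots; quadratic formula: x = (-6 ± √52)/8.
  ⇒ x = -sqrt(13)/4 - 3/4 ≈ -1.6514, -3/4 + sqrt(13)/4 ≈ 0.1514

f''(x) = 8*(-8*x^3 - 12*x^2 + 6*x + 3)*exp(-2*x^2)
Second-derivative test at each critical point:
  f''(-1.6514) = -0.1234 < 0 → local maximum
  f''(0.1514) = 27.5521 > 0 → local minimum

Critical points: x = -sqrt(13)/4 - 3/4 ≈ -1.6514 (local maximum); x = -3/4 + sqrt(13)/4 ≈ 0.1514 (local minimum)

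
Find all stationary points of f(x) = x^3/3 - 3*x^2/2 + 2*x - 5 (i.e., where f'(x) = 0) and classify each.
f'(x) = x^2 - 3*x + 2

Solve f'(x) = 0:
  Factor: x^2 - 3*x + 2 = (x - 2)*(x - 1) = 0.
  ⇒ x = 1, 2

f''(x) = 2*x - 3
Second-derivative test at each critical point:
  f''(1) = -1 < 0 → local maximum
  f''(2) = 1 > 0 → local minimum

Critical points: x = 1 (local maximum); x = 2 (local minimum)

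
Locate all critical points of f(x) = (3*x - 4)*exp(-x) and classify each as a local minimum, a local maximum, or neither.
f'(x) = (7 - 3*x)*exp(-x)

Solve f'(x) = 0:
  f'(x) = (7 - 3*x)·exp(-x) and exp(-x) > 0 for every x, so f'(x) = 0 ⇔ 7 - 3*x = 0.
  7 - 3*x = 0.
  ⇒ x = 7/3

f''(x) = (3*x - 10)*exp(-x)
Second-derivative test at each critical point:
  f''(7/3) = -0.2909 < 0 → local maximum

Critical points: x = 7/3 (local maximum)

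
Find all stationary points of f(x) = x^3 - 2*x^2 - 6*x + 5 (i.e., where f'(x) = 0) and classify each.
f'(x) = 3*x^2 - 4*x - 6

Solve f'(x) = 0:
  3*x^2 - 4*x - 6 = 0 has no rational roots; quadratic formula: x = (4 ± √88)/6.
  ⇒ x = 2/3 - sqrt(22)/3 ≈ -0.8968, 2/3 + sqrt(22)/3 ≈ 2.2301

f''(x) = 6*x - 4
Second-derivative test at each critical point:
  f''(-0.8968) = -9.3808 < 0 → local maximum
  f''(2.2301) = 9.3808 > 0 → local minimum

Critical points: x = 2/3 - sqrt(22)/3 ≈ -0.8968 (local maximum); x = 2/3 + sqrt(22)/3 ≈ 2.2301 (local minimum)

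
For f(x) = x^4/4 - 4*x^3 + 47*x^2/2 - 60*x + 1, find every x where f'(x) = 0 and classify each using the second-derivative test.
f'(x) = x^3 - 12*x^2 + 47*x - 60

Solve f'(x) = 0:
  Factor: x^3 - 12*x^2 + 47*x - 60 = (x - 5)*(x - 4)*(x - 3) = 0.
  ⇒ x = 3, 4, 5

f''(x) = 3*x^2 - 24*x + 47
Second-derivative test at each critical point:
  f''(3) = 2 > 0 → local minimum
  f''(4) = -1 < 0 → local maximum
  f''(5) = 2 > 0 → local minimum

Critical points: x = 3 (local minimum); x = 4 (local maximum); x = 5 (local minimum)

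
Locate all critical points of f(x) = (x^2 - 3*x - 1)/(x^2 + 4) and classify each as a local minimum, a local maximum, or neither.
f'(x) = (3*x^2 + 10*x - 12)/(x^4 + 8*x^2 + 16)

Solve f'(x) = 0:
  f'(x) = (3*x^2 + 10*x - 12)/(x^2 + 4)^2; the denominator is positive wherever f is defined, so f'(x) = 0 ⇔ 3*x^2 + 10*x - 12 = 0.
  3*x^2 + 10*x - 12 = 0 has no rational roots; quadratic formula: x = (-10 ± √244)/6.
  ⇒ x = -sqrt(61)/3 - 5/3 ≈ -4.2701, -5/3 + sqrt(61)/3 ≈ 0.9367

f''(x) = 2*(-3*x^3 - 15*x^2 + 36*x + 20)/(x^6 + 12*x^4 + 48*x^2 + 64)
Second-derivative test at each critical point:
  f''(-4.2701) = -0.0316 < 0 → local maximum
  f''(0.9367) = 0.6566 > 0 → local minimum

Critical points: x = -sqrt(61)/3 - 5/3 ≈ -4.2701 (local maximum); x = -5/3 + sqrt(61)/3 ≈ 0.9367 (local minimum)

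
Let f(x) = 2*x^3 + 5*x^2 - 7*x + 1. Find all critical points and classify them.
f'(x) = 6*x^2 + 10*x - 7

Solve f'(x) = 0:
  6*x^2 + 10*x - 7 = 0 has no rational roots; quadratic formula: x = (-10 ± √268)/12.
  ⇒ x = -sqrt(67)/6 - 5/6 ≈ -2.1976, -5/6 + sqrt(67)/6 ≈ 0.5309

f''(x) = 12*x + 10
Second-derivative test at each critical point:
  f''(-2.1976) = -16.3707 < 0 → local maximum
  f''(0.5309) = 16.3707 > 0 → local minimum

Critical points: x = -sqrt(67)/6 - 5/6 ≈ -2.1976 (local maximum); x = -5/6 + sqrt(67)/6 ≈ 0.5309 (local minimum)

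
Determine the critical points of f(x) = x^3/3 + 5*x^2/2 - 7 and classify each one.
f'(x) = x*(x + 5)

Solve f'(x) = 0:
  Factor: x^2 + 5*x = x*(x + 5) = 0.
  ⇒ x = -5, 0

f''(x) = 2*x + 5
Second-derivative test at each critical point:
  f''(-5) = -5 < 0 → local maximum
  f''(0) = 5 > 0 → local minimum

Critical points: x = -5 (local maximum); x = 0 (local minimum)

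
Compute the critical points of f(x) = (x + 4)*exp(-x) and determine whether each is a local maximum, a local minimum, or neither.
f'(x) = (-x - 3)*exp(-x)

Solve f'(x) = 0:
  f'(x) = (-x - 3)·exp(-x) and exp(-x) > 0 for every x, so f'(x) = 0 ⇔ -x - 3 = 0.
  -x - 3 = 0.
  ⇒ x = -3

f''(x) = (x + 2)*exp(-x)
Second-derivative test at each critical point:
  f''(-3) = -20.0855 < 0 → local maximum

Critical points: x = -3 (local maximum)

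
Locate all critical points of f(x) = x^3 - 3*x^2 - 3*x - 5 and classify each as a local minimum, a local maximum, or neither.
f'(x) = 3*x^2 - 6*x - 3

Solve f'(x) = 0:
  Factor: 3*x^2 - 6*x - 3 = 3*(x^2 - 2*x - 1); x^2 - 2*x - 1 = 0 has no rational roots; quadratic formula: x = (2 ± √8)/2.
  ⇒ x = 1 - sqrt(2) ≈ -0.4142, 1 + sqrt(2) ≈ 2.4142

f''(x) = 6*x - 6
Second-derivative test at each critical point:
  f''(-0.4142) = -8.4853 < 0 → local maximum
  f''(2.4142) = 8.4853 > 0 → local minimum

Critical points: x = 1 - sqrt(2) ≈ -0.4142 (local maximum); x = 1 + sqrt(2) ≈ 2.4142 (local minimum)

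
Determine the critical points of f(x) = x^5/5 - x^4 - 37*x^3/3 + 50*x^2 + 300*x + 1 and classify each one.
f'(x) = x^4 - 4*x^3 - 37*x^2 + 100*x + 300

Solve f'(x) = 0:
  Factor: x^4 - 4*x^3 - 37*x^2 + 100*x + 300 = (x - 6)*(x - 5)*(x + 2)*(x + 5) = 0.
  ⇒ x = -5, -2, 5, 6

f''(x) = 4*x^3 - 12*x^2 - 74*x + 100
Second-derivative test at each critical point:
  f''(-5) = -330 < 0 → local maximum
  f''(-2) = 168 > 0 → local minimum
  f''(5) = -70 < 0 → local maximum
  f''(6) = 88 > 0 → local minimum

Critical points: x = -5 (local maximum); x = -2 (local minimum); x = 5 (local maximum); x = 6 (local minimum)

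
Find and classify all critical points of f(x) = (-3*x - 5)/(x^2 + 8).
f'(x) = (3*x^2 + 10*x - 24)/(x^4 + 16*x^2 + 64)

Solve f'(x) = 0:
  f'(x) = (3*x^2 + 10*x - 24)/(x^2 + 8)^2; the denominator is positive wherever f is defined, so f'(x) = 0 ⇔ 3*x^2 + 10*x - 24 = 0.
  3*x^2 + 10*x - 24 = 0 has no rational roots; quadratic formula: x = (-10 ± √388)/6.
  ⇒ x = -sqrt(97)/3 - 5/3 ≈ -4.9496, -5/3 + sqrt(97)/3 ≈ 1.6163

f''(x) = 2*(-4*x^2*(3*x + 5) + (9*x + 5)*(x^2 + 8))/(x^2 + 8)^3
Second-derivative test at each critical point:
  f''(-4.9496) = -0.0187 < 0 → local maximum
  f''(1.6163) = 0.1749 > 0 → local minimum

Critical points: x = -sqrt(97)/3 - 5/3 ≈ -4.9496 (local maximum); x = -5/3 + sqrt(97)/3 ≈ 1.6163 (local minimum)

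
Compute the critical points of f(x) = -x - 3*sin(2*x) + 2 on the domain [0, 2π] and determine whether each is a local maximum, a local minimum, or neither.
f'(x) = 12*sin(x)^2 - 7

Solve f'(x) = 0 on [0, 2π]:
  f'(x) = 0 ⇔ cos(2*x) = -1/6, i.e. 2*x = ±arccos(-1/6) + 2nπ; keep the solutions lying in [0, 2π].
  ⇒ x = acos(-1/6)/2 ≈ 0.8691, pi - acos(-1/6)/2 ≈ 2.2725, acos(-1/6)/2 + pi ≈ 4.0107, -acos(-1/6)/2 + 2*pi ≈ 5.4141

f''(x) = 12*sin(2*x)
Second-derivative test at each critical point:
  f''(0.8691) = 11.8322 > 0 → local minimum
  f''(2.2725) = -11.8322 < 0 → local maximum
  f''(4.0107) = 11.8322 > 0 → local minimum
  f''(5.4141) = -11.8322 < 0 → local maximum

Critical points: x = acos(-1/6)/2 ≈ 0.8691 (local minimum); x = pi - acos(-1/6)/2 ≈ 2.2725 (local maximum); x = acos(-1/6)/2 + pi ≈ 4.0107 (local minimum); x = -acos(-1/6)/2 + 2*pi ≈ 5.4141 (local maximum)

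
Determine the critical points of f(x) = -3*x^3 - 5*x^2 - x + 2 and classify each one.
f'(x) = -9*x^2 - 10*x - 1

Solve f'(x) = 0:
  Factor: -9*x^2 - 10*x - 1 = -(x + 1)*(9*x + 1) = 0.
  ⇒ x = -1, -1/9

f''(x) = -18*x - 10
Second-derivative test at each critical point:
  f''(-1) = 8 > 0 → local minimum
  f''(-1/9) = -8 < 0 → local maximum

Critical points: x = -1 (local minimum); x = -1/9 (local maximum)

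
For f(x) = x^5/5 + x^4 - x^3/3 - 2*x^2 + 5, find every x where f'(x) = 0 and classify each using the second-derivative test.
f'(x) = x*(x^3 + 4*x^2 - x - 4)

Solve f'(x) = 0:
  Factor: x^4 + 4*x^3 - x^2 - 4*x = x*(x - 1)*(x + 1)*(x + 4) = 0.
  ⇒ x = -4, -1, 0, 1

f''(x) = 4*x^3 + 12*x^2 - 2*x - 4
Second-derivative test at each critical point:
  f''(-4) = -60 < 0 → local maximum
  f''(-1) = 6 > 0 → local minimum
  f''(0) = -4 < 0 → local maximum
  f''(1) = 10 > 0 → local minimum

Critical points: x = -4 (local maximum); x = -1 (local minimum); x = 0 (local maximum); x = 1 (local minimum)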